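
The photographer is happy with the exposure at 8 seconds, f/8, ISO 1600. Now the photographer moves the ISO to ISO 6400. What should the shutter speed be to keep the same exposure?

2 s

ISO: 1600 → 3200 → 6400 — 2 stops raised (brighter).
Need 2 stops darker from the shutter speed: 8 → 4 → 2.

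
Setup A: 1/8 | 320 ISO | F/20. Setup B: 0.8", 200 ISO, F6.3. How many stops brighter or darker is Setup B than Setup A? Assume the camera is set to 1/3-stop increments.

5 1/3 stops brighter

Aperture: f/20 → f/18 → f/16 → f/14 → f/13 → f/11 → f/10 → f/9 → f/8 → f/7.1 → f/6.3 — 3 1/3 stops opened up (brighter).
Shutter speed: 1/8 → 1/6 → 1/5 → 1/4 → 0.3 → 0.4 → 0.5 → 0.6 → 0.8 — 2 2/3 stops slower (brighter).
ISO: 320 → 250 → 200 — 2/3 stop dropped (darker).
Net: +3 1/3 +2 2/3 −2/3 = +5 1/3 stops.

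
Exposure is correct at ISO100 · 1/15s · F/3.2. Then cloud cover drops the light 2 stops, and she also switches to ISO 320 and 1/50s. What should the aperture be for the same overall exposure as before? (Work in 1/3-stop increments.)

Scene light: 2 stops darker.
ISO: 100 → 125 → 160 → 200 → 250 → 320 — 1 2/3 stops higher (brighter).
Shutter speed: 1/15 → 1/20 → 1/25 → 1/30 → 1/40 → 1/50 — 1 2/3 stops faster (darker).
Net so far: 2 stops darker. Aperture: f/3.2 → f/2.8 → f/2.5 → f/2.2 → f/2 → f/1.8 → f/1.6.

f/1.6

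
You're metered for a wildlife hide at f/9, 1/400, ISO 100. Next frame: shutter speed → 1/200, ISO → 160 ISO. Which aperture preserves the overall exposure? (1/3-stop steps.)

Shutter speed: 1/400 → 1/320 → 1/250 → 1/200 — 1 stop longer (brighter).
ISO: 100 → 125 → 160 — 2/3 stop raised (brighter).
Net change so far: 1 2/3 stops brighter. Offset with the aperture: f/9 → f/10 → f/11 → f/13 → f/14 → f/16.

f/16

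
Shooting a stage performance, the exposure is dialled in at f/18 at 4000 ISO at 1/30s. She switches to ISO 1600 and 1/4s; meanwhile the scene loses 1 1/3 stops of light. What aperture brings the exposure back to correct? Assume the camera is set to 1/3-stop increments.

Scene light: 1 1/3 stops darker.
ISO: 4000 → 3200 → 2500 → 2000 → 1600 — 1 1/3 stops dropped (darker).
Shutter speed: 1/30 → 1/25 → 1/20 → 1/15 → 1/13 → 1/10 → 1/8 → 1/6 → 1/5 → 1/4 — 3 stops longer (brighter).
Net so far: 1/3 stop brighter. Aperture: f/18 → f/20.

f/20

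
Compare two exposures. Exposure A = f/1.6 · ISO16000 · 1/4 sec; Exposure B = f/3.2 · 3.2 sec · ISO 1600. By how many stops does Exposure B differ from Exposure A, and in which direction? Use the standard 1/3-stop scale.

Aperture: f/1.6 → f/1.8 → f/2 → f/2.2 → f/2.5 → f/2.8 → f/3.2 — 2 stops narrower (darker).
Shutter speed: 1/4 → 0.3 → 0.4 → 0.5 → 0.6 → 0.8 → 1 → 1.3 → 1.6 → 2 → 2.5 → 3.2 — 3 2/3 stops longer (brighter).
ISO: 16000 → 12800 → 10000 → 8000 → 6400 → 5000 → 4000 → 3200 → 2500 → 2000 → 1600 — 3 1/3 stops lower (darker).
Net: −2 +3 2/3 −3 1/3 = −1 2/3 stops.

1 2/3 stops darker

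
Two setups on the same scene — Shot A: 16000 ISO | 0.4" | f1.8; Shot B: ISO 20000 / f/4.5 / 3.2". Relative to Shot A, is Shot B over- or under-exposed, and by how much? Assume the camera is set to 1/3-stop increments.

Aperture: f/1.8 → f/2 → f/2.2 → f/2.5 → f/2.8 → f/3.2 → f/3.5 → f/4 → f/4.5 — 2 2/3 stops smaller aperture (darker).
Shutter speed: 0.4 → 0.5 → 0.6 → 0.8 → 1 → 1.3 → 1.6 → 2 → 2.5 → 3.2 — 3 stops longer (brighter).
ISO: 16000 → 20000 — 1/3 stop higher (brighter).
Net: −2 2/3 +3 +1/3 = +2/3 stops.

2/3 stop brighter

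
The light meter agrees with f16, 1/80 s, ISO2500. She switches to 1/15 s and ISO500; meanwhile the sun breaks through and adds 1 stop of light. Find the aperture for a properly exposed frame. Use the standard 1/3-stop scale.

Scene light: 1 stop brighter.
Shutter speed: 1/80 → 1/60 → 1/50 → 1/40 → 1/30 → 1/25 → 1/20 → 1/15 — 2 1/3 stops slower (brighter).
ISO: 2500 → 2000 → 1600 → 1250 → 1000 → 800 → 640 → 500 — 2 1/3 stops lower (darker).
Net so far: 1 stop brighter. Aperture: f/16 → f/18 → f/20 → f/22.

f/22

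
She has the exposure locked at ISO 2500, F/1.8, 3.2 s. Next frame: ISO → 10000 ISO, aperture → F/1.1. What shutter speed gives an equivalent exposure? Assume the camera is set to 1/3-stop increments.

0.3 s

ISO: 2500 → 3200 → 4000 → 5000 → 6400 → 8000 → 10000 — 2 stops higher (brighter).
Aperture: f/1.8 → f/1.6 → f/1.4 → f/1.2 → f/1.1 — 1 1/3 stops larger aperture (brighter).
Net change so far: 3 1/3 stops brighter. Offset with the shutter speed: 3.2 → 2.5 → 2 → 1.6 → 1.3 → 1 → 0.8 → 0.6 → 0.5 → 0.4 → 0.3.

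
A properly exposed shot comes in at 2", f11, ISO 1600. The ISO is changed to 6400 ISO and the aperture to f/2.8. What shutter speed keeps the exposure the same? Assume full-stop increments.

ISO: 1600 → 3200 → 6400 — 2 stops raised (brighter).
Aperture: f/11 → f/8 → f/5.6 → f/4 → f/2.8 — 4 stops opened up (brighter).
Net change so far: 6 stops brighter. Offset with the shutter speed: 2 → 1 → 1/2 → 1/4 → 1/8 → 1/15 → 1/30.

1/30s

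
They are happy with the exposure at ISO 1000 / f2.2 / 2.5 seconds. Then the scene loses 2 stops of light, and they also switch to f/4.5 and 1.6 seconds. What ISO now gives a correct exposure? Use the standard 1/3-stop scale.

ISO 25600

Scene light: 2 stops darker.
Aperture: f/2.2 → f/2.5 → f/2.8 → f/3.2 → f/3.5 → f/4 → f/4.5 — 2 stops stopped down (darker).
Shutter speed: 2.5 → 2 → 1.6 — 2/3 stop faster (darker).
Net so far: 4 2/3 stops darker. ISO: 1000 → 1250 → 1600 → 2000 → 2500 → 3200 → 4000 → 5000 → 6400 → 8000 → 10000 → 12800 → 16000 → 20000 → 25600.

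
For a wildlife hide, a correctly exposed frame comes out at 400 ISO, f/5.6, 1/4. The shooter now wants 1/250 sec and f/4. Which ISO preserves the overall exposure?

Shutter speed: 1/4 → 1/8 → 1/15 → 1/30 → 1/60 → 1/125 → 1/250 — 6 stops faster (darker).
Aperture: f/5.6 → f/4 — 1 stop opened up (brighter).
Net change so far: 5 stops darker. Offset with the ISO: 400 → 800 → 1600 → 3200 → 6400 → 12800.

ISO 12800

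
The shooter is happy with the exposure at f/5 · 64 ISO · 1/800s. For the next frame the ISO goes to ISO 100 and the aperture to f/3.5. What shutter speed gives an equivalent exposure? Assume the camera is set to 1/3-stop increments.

ISO: 64 → 80 → 100 — 2/3 stop higher (brighter).
Aperture: f/5 → f/4.5 → f/4 → f/3.5 — 1 stop larger aperture (brighter).
Net change so far: 1 2/3 stops brighter. Offset with the shutter speed: 1/800 → 1/1000 → 1/1250 → 1/1600 → 1/2000 → 1/2500.

1/2500s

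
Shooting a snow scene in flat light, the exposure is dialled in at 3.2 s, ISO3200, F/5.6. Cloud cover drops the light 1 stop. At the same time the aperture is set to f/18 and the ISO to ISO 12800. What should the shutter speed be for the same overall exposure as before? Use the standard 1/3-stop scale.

Scene light: 1 stop darker.
Aperture: f/5.6 → f/6.3 → f/7.1 → f/8 → f/9 → f/10 → f/11 → f/13 → f/14 → f/16 → f/18 — 3 1/3 stops smaller aperture (darker).
ISO: 3200 → 4000 → 5000 → 6400 → 8000 → 10000 → 12800 — 2 stops raised (brighter).
Net so far: 2 1/3 stops darker. Shutter speed: 3.2 → 4 → 5 → 6 → 8 → 10 → 13 → 15.

15 s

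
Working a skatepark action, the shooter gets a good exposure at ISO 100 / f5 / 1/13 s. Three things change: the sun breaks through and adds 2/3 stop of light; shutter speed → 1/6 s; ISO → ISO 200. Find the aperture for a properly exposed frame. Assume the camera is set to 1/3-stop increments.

Scene light: 2/3 stop brighter.
Shutter speed: 1/13 → 1/10 → 1/8 → 1/6 — 1 stop longer (brighter).
ISO: 100 → 125 → 160 → 200 — 1 stop raised (brighter).
Net so far: 2 2/3 stops brighter. Aperture: f/5 → f/5.6 → f/6.3 → f/7.1 → f/8 → f/9 → f/10 → f/11 → f/13.

f/13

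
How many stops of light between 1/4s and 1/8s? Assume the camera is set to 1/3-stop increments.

1/4 → 1/5 → 1/6 → 1/8 — count the steps: 3 third-stops = 1 stop.

1 stop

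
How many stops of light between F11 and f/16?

f/11 → f/16 — count the steps: 1 stop.

1 stop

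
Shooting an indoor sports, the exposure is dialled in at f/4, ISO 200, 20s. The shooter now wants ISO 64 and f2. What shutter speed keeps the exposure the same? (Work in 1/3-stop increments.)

15 s

ISO: 200 → 160 → 125 → 100 → 80 → 64 — 1 2/3 stops lower (darker).
Aperture: f/4 → f/3.5 → f/3.2 → f/2.8 → f/2.5 → f/2.2 → f/2 — 2 stops larger aperture (brighter).
Net change so far: 1/3 stop brighter. Offset with the shutter speed: 20 → 15.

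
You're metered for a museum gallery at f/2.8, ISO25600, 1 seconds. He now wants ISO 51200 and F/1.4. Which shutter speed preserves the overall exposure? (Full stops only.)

1/8s

ISO: 25600 → 51200 — 1 stop raised (brighter).
Aperture: f/2.8 → f/2 → f/1.4 — 2 stops opened up (brighter).
Net change so far: 3 stops brighter. Offset with the shutter speed: 1 → 1/2 → 1/4 → 1/8.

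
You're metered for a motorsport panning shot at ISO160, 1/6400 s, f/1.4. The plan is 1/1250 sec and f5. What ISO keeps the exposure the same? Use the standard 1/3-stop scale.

ISO 400

Shutter speed: 1/6400 → 1/5000 → 1/4000 → 1/3200 → 1/2500 → 1/2000 → 1/1600 → 1/1250 — 2 1/3 stops longer (brighter).
Aperture: f/1.4 → f/1.6 → f/1.8 → f/2 → f/2.2 → f/2.5 → f/2.8 → f/3.2 → f/3.5 → f/4 → f/4.5 → f/5 — 3 2/3 stops smaller aperture (darker).
Net change so far: 1 1/3 stops darker. Offset with the ISO: 160 → 200 → 250 → 320 → 400.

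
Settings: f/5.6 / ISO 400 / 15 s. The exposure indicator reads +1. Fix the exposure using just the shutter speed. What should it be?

8 s

Overexposed by 1 stop → need 1 stop darker.
Shutter speed: 15 → 8.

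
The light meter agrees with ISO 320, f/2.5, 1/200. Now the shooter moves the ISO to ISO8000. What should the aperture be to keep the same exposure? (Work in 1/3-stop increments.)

ISO: 320 → 400 → 500 → 640 → 800 → 1000 → 1250 → 1600 → 2000 → 2500 → 3200 → 4000 → 5000 → 6400 → 8000 — 4 2/3 stops higher (brighter).
Need 4 2/3 stops darker from the aperture: f/2.5 → f/2.8 → f/3.2 → f/3.5 → f/4 → f/4.5 → f/5 → f/5.6 → f/6.3 → f/7.1 → f/8 → f/9 → f/10 → f/11 → f/13.

f/13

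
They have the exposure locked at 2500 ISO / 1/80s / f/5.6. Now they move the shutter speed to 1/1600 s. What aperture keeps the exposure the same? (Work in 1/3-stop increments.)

Shutter speed: 1/80 → 1/100 → 1/125 → 1/160 → 1/200 → 1/250 → 1/320 → 1/400 → 1/500 → 1/640 → 1/800 → 1/1000 → 1/1250 → 1/1600 — 4 1/3 stops shorter (darker).
Need 4 1/3 stops brighter from the aperture: f/5.6 → f/5 → f/4.5 → f/4 → f/3.5 → f/3.2 → f/2.8 → f/2.5 → f/2.2 → f/2 → f/1.8 → f/1.6 → f/1.4 → f/1.2.

f/1.2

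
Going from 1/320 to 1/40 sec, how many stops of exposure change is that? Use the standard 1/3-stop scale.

3 stops

1/320 → 1/250 → 1/200 → 1/160 → 1/125 → 1/100 → 1/80 → 1/60 → 1/50 → 1/40 — count the steps: 9 third-stops = 3 stops.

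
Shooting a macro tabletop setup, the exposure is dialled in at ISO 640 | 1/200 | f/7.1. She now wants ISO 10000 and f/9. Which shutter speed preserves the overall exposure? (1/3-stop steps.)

1/2000s

ISO: 640 → 800 → 1000 → 1250 → 1600 → 2000 → 2500 → 3200 → 4000 → 5000 → 6400 → 8000 → 10000 — 4 stops raised (brighter).
Aperture: f/7.1 → f/8 → f/9 — 2/3 stop narrower (darker).
Net change so far: 3 1/3 stops brighter. Offset with the shutter speed: 1/200 → 1/250 → 1/320 → 1/400 → 1/500 → 1/640 → 1/800 → 1/1000 → 1/1250 → 1/1600 → 1/2000.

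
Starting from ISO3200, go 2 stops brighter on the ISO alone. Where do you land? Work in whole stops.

ISO: 3200 → 6400 → 12800 — 2 stops higher (brighter).

ISO 12800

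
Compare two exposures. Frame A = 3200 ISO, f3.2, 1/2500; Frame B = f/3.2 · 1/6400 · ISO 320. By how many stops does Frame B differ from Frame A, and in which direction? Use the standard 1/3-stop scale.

Aperture: unchanged.
Shutter speed: 1/2500 → 1/3200 → 1/4000 → 1/5000 → 1/6400 — 1 1/3 stops faster (darker).
ISO: 3200 → 2500 → 2000 → 1600 → 1250 → 1000 → 800 → 640 → 500 → 400 → 320 — 3 1/3 stops dropped (darker).
Net: −1 1/3 −3 1/3 = −4 2/3 stops.

4 2/3 stops darker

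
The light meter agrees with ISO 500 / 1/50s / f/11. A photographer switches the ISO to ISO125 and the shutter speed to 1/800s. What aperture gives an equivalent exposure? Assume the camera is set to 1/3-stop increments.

f/1.4

ISO: 500 → 400 → 320 → 250 → 200 → 160 → 125 — 2 stops dropped (darker).
Shutter speed: 1/50 → 1/60 → 1/80 → 1/100 → 1/125 → 1/160 → 1/200 → 1/250 → 1/320 → 1/400 → 1/500 → 1/640 → 1/800 — 4 stops faster (darker).
Net change so far: 6 stops darker. Offset with the aperture: f/11 → f/10 → f/9 → f/8 → f/7.1 → f/6.3 → f/5.6 → f/5 → f/4.5 → f/4 → f/3.5 → f/3.2 → f/2.8 → f/2.5 → f/2.2 → f/2 → f/1.8 → f/1.6 → f/1.4.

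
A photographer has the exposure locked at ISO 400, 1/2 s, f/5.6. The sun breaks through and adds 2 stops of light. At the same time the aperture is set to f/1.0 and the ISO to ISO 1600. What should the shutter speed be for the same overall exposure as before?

Scene light: 2 stops brighter.
Aperture: f/5.6 → f/4 → f/2.8 → f/2 → f/1.4 → f/1.0 — 5 stops opened up (brighter).
ISO: 400 → 800 → 1600 — 2 stops raised (brighter).
Net so far: 9 stops brighter. Shutter speed: 1/2 → 1/4 → 1/8 → 1/15 → 1/30 → 1/60 → 1/125 → 1/250 → 1/500 → 1/1000.

1/1000s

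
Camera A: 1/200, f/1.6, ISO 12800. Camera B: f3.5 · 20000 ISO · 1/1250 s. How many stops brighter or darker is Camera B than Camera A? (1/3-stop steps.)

Aperture: f/1.6 → f/1.8 → f/2 → f/2.2 → f/2.5 → f/2.8 → f/3.2 → f/3.5 — 2 1/3 stops narrower (darker).
Shutter speed: 1/200 → 1/250 → 1/320 → 1/400 → 1/500 → 1/640 → 1/800 → 1/1000 → 1/1250 — 2 2/3 stops shorter (darker).
ISO: 12800 → 16000 → 20000 — 2/3 stop raised (brighter).
Net: −2 1/3 −2 2/3 +2/3 = −4 1/3 stops.

4 1/3 stops darker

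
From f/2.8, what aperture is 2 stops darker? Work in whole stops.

Aperture: f/2.8 → f/4 → f/5.6 — 2 stops smaller aperture (darker).

f/5.6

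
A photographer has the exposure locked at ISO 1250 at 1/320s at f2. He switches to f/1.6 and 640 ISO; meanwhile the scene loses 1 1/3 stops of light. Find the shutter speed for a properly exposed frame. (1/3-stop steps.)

1/100s

Scene light: 1 1/3 stops darker.
Aperture: f/2 → f/1.8 → f/1.6 — 2/3 stop opened up (brighter).
ISO: 1250 → 1000 → 800 → 640 — 1 stop dropped (darker).
Net so far: 1 2/3 stops darker. Shutter speed: 1/320 → 1/250 → 1/200 → 1/160 → 1/125 → 1/100.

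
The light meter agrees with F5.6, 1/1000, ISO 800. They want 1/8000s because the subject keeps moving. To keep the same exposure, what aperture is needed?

Shutter speed: 1/1000 → 1/2000 → 1/4000 → 1/8000 — 3 stops shorter (darker).
Need 3 stops brighter from the aperture: f/5.6 → f/4 → f/2.8 → f/2.

f/2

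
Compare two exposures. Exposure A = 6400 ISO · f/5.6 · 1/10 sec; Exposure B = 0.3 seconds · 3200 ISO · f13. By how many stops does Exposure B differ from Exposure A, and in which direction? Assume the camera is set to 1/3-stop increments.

Aperture: f/5.6 → f/6.3 → f/7.1 → f/8 → f/9 → f/10 → f/11 → f/13 — 2 1/3 stops smaller aperture (darker).
Shutter speed: 1/10 → 1/8 → 1/6 → 1/5 → 1/4 → 0.3 — 1 2/3 stops slower (brighter).
ISO: 6400 → 5000 → 4000 → 3200 — 1 stop dropped (darker).
Net: −2 1/3 +1 2/3 −1 = −1 2/3 stops.

1 2/3 stops darker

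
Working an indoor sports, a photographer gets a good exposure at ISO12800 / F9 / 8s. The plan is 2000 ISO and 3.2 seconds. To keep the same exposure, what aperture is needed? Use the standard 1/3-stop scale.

f/2.2

ISO: 12800 → 10000 → 8000 → 6400 → 5000 → 4000 → 3200 → 2500 → 2000 — 2 2/3 stops lower (darker).
Shutter speed: 8 → 6 → 5 → 4 → 3.2 — 1 1/3 stops faster (darker).
Net change so far: 4 stops darker. Offset with the aperture: f/9 → f/8 → f/7.1 → f/6.3 → f/5.6 → f/5 → f/4.5 → f/4 → f/3.5 → f/3.2 → f/2.8 → f/2.5 → f/2.2.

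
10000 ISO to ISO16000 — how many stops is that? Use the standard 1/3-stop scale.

10000 → 12800 → 16000 — count the steps: 2 third-stops = 2/3 stop.

2/3 stop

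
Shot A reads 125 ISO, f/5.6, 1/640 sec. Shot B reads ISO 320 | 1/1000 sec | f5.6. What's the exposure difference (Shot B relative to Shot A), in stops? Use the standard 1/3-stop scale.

Aperture: unchanged.
Shutter speed: 1/640 → 1/800 → 1/1000 — 2/3 stop faster (darker).
ISO: 125 → 160 → 200 → 250 → 320 — 1 1/3 stops higher (brighter).
Net: −2/3 +1 1/3 = +2/3 stops.

2/3 stop brighter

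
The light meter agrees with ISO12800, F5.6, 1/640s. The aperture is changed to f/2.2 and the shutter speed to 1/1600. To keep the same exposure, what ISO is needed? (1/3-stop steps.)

Aperture: f/5.6 → f/5 → f/4.5 → f/4 → f/3.5 → f/3.2 → f/2.8 → f/2.5 → f/2.2 — 2 2/3 stops wider (brighter).
Shutter speed: 1/640 → 1/800 → 1/1000 → 1/1250 → 1/1600 — 1 1/3 stops faster (darker).
Net change so far: 1 1/3 stops brighter. Offset with the ISO: 12800 → 10000 → 8000 → 6400 → 5000.

ISO 5000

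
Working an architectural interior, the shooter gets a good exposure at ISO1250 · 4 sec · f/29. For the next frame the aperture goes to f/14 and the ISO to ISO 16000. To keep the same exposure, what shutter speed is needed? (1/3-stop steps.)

Aperture: f/29 → f/25 → f/22 → f/20 → f/18 → f/16 → f/14 — 2 stops larger aperture (brighter).
ISO: 1250 → 1600 → 2000 → 2500 → 3200 → 4000 → 5000 → 6400 → 8000 → 10000 → 12800 → 16000 — 3 2/3 stops higher (brighter).
Net change so far: 5 2/3 stops brighter. Offset with the shutter speed: 4 → 3.2 → 2.5 → 2 → 1.6 → 1.3 → 1 → 0.8 → 0.6 → 0.5 → 0.4 → 0.3 → 1/4 → 1/5 → 1/6 → 1/8 → 1/10 → 1/13.

1/13s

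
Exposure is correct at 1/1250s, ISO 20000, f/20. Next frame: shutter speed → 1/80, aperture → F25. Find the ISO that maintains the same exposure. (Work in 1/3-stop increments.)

Shutter speed: 1/1250 → 1/1000 → 1/800 → 1/640 → 1/500 → 1/400 → 1/320 → 1/250 → 1/200 → 1/160 → 1/125 → 1/100 → 1/80 — 4 stops slower (brighter).
Aperture: f/20 → f/22 → f/25 — 2/3 stop stopped down (darker).
Net change so far: 3 1/3 stops brighter. Offset with the ISO: 20000 → 16000 → 12800 → 10000 → 8000 → 6400 → 5000 → 4000 → 3200 → 2500 → 2000.

ISO 2000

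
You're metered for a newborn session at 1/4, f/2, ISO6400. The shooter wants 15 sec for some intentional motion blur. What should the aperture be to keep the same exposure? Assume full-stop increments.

Shutter speed: 1/4 → 1/2 → 1 → 2 → 4 → 8 → 15 — 6 stops longer (brighter).
Need 6 stops darker from the aperture: f/2 → f/2.8 → f/4 → f/5.6 → f/8 → f/11 → f/16.

f/16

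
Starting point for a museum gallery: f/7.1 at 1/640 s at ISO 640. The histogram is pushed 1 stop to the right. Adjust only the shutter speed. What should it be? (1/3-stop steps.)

1/1250s

Overexposed by 1 stop → need 1 stop darker.
Shutter speed: 1/640 → 1/800 → 1/1000 → 1/1250.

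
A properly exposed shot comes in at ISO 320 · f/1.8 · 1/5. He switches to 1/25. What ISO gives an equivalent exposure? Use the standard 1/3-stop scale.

ISO 1600

Shutter speed: 1/5 → 1/6 → 1/8 → 1/10 → 1/13 → 1/15 → 1/20 → 1/25 — 2 1/3 stops shorter (darker).
Need 2 1/3 stops brighter from the ISO: 320 → 400 → 500 → 640 → 800 → 1000 → 1250 → 1600.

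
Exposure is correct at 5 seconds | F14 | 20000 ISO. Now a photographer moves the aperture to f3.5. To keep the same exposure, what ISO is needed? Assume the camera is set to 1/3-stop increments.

Aperture: f/14 → f/13 → f/11 → f/10 → f/9 → f/8 → f/7.1 → f/6.3 → f/5.6 → f/5 → f/4.5 → f/4 → f/3.5 — 4 stops larger aperture (brighter).
Need 4 stops darker from the ISO: 20000 → 16000 → 12800 → 10000 → 8000 → 6400 → 5000 → 4000 → 3200 → 2500 → 2000 → 1600 → 1250.

ISO 1250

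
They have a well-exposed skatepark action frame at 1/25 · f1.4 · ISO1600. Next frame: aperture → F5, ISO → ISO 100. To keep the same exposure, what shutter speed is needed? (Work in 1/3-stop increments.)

Aperture: f/1.4 → f/1.6 → f/1.8 → f/2 → f/2.2 → f/2.5 → f/2.8 → f/3.2 → f/3.5 → f/4 → f/4.5 → f/5 — 3 2/3 stops smaller aperture (darker).
ISO: 1600 → 1250 → 1000 → 800 → 640 → 500 → 400 → 320 → 250 → 200 → 160 → 125 → 100 — 4 stops dropped (darker).
Net change so far: 7 2/3 stops darker. Offset with the shutter speed: 1/25 → 1/20 → 1/15 → 1/13 → 1/10 → 1/8 → 1/6 → 1/5 → 1/4 → 0.3 → 0.4 → 0.5 → 0.6 → 0.8 → 1 → 1.3 → 1.6 → 2 → 2.5 → 3.2 → 4 → 5 → 6 → 8.

8 s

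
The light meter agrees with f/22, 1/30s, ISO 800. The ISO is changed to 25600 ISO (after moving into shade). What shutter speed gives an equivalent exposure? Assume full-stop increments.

ISO: 800 → 1600 → 3200 → 6400 → 12800 → 25600 — 5 stops raised (brighter).
Need 5 stops darker from the shutter speed: 1/30 → 1/60 → 1/125 → 1/250 → 1/500 → 1/1000.

1/1000s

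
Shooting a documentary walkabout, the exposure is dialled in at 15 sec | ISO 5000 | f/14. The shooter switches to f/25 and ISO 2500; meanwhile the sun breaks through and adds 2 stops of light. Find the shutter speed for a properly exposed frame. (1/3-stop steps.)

Scene light: 2 stops brighter.
Aperture: f/14 → f/16 → f/18 → f/20 → f/22 → f/25 — 1 2/3 stops narrower (darker).
ISO: 5000 → 4000 → 3200 → 2500 — 1 stop dropped (darker).
Net so far: 2/3 stop darker. Shutter speed: 15 → 20 → 25.

25 s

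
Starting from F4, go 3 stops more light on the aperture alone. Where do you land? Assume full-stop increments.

Aperture: f/4 → f/2.8 → f/2 → f/1.4 — 3 stops wider (brighter).

f/1.4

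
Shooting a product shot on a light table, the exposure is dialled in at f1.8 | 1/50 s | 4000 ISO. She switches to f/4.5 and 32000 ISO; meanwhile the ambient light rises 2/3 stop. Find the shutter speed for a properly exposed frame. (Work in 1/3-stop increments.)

Scene light: 2/3 stop brighter.
Aperture: f/1.8 → f/2 → f/2.2 → f/2.5 → f/2.8 → f/3.2 → f/3.5 → f/4 → f/4.5 — 2 2/3 stops stopped down (darker).
ISO: 4000 → 5000 → 6400 → 8000 → 10000 → 12800 → 16000 → 20000 → 25600 → 32000 — 3 stops raised (brighter).
Net so far: 1 stop brighter. Shutter speed: 1/50 → 1/60 → 1/80 → 1/100.

1/100s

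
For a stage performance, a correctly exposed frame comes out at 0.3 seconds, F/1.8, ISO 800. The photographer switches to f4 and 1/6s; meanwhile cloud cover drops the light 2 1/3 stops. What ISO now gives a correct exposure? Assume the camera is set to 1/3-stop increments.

ISO 40000

Scene light: 2 1/3 stops darker.
Aperture: f/1.8 → f/2 → f/2.2 → f/2.5 → f/2.8 → f/3.2 → f/3.5 → f/4 — 2 1/3 stops smaller aperture (darker).
Shutter speed: 0.3 → 1/4 → 1/5 → 1/6 — 1 stop shorter (darker).
Net so far: 5 2/3 stops darker. ISO: 800 → 1000 → 1250 → 1600 → 2000 → 2500 → 3200 → 4000 → 5000 → 6400 → 8000 → 10000 → 12800 → 16000 → 20000 → 25600 → 32000 → 40000.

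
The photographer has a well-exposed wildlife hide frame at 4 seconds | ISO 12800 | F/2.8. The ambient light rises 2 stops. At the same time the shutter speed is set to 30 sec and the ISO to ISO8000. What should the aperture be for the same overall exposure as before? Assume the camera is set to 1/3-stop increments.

f/13

Scene light: 2 stops brighter.
Shutter speed: 4 → 5 → 6 → 8 → 10 → 13 → 15 → 20 → 25 → 30 — 3 stops slower (brighter).
ISO: 12800 → 10000 → 8000 — 2/3 stop dropped (darker).
Net so far: 4 1/3 stops brighter. Aperture: f/2.8 → f/3.2 → f/3.5 → f/4 → f/4.5 → f/5 → f/5.6 → f/6.3 → f/7.1 → f/8 → f/9 → f/10 → f/11 → f/13.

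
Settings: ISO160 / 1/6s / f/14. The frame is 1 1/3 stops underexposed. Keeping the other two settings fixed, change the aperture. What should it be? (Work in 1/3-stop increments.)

f/9

Underexposed by 1 1/3 stops → need 1 1/3 stops brighter.
Aperture: f/14 → f/13 → f/11 → f/10 → f/9.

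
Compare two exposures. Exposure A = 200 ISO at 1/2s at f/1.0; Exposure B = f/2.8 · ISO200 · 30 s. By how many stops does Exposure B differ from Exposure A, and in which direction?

Aperture: f/1.0 → f/1.4 → f/2 → f/2.8 — 3 stops narrower (darker).
Shutter speed: 1/2 → 1 → 2 → 4 → 8 → 15 → 30 — 6 stops slower (brighter).
ISO: unchanged.
Net: −3 +6 = +3 stops.

3 stops brighter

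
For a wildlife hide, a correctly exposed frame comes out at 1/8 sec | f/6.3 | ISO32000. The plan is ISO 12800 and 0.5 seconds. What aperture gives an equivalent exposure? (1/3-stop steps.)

f/8

ISO: 32000 → 25600 → 20000 → 16000 → 12800 — 1 1/3 stops dropped (darker).
Shutter speed: 1/8 → 1/6 → 1/5 → 1/4 → 0.3 → 0.4 → 0.5 — 2 stops longer (brighter).
Net change so far: 2/3 stop brighter. Offset with the aperture: f/6.3 → f/7.1 → f/8.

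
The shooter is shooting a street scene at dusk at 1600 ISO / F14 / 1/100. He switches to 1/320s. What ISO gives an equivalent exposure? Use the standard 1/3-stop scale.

Shutter speed: 1/100 → 1/125 → 1/160 → 1/200 → 1/250 → 1/320 — 1 2/3 stops shorter (darker).
Need 1 2/3 stops brighter from the ISO: 1600 → 2000 → 2500 → 3200 → 4000 → 5000.

ISO 5000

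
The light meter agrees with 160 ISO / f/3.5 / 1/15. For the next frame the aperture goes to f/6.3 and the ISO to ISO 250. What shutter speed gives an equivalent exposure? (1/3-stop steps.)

Aperture: f/3.5 → f/4 → f/4.5 → f/5 → f/5.6 → f/6.3 — 1 2/3 stops narrower (darker).
ISO: 160 → 200 → 250 — 2/3 stop raised (brighter).
Net change so far: 1 stop darker. Offset with the shutter speed: 1/15 → 1/13 → 1/10 → 1/8.

1/8s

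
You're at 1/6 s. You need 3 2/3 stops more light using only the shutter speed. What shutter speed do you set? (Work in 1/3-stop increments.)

Shutter speed: 1/6 → 1/5 → 1/4 → 0.3 → 0.4 → 0.5 → 0.6 → 0.8 → 1 → 1.3 → 1.6 → 2 — 3 2/3 stops slower (brighter).

2 s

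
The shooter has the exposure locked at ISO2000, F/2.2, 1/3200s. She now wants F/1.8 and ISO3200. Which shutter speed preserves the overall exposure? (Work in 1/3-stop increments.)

Aperture: f/2.2 → f/2 → f/1.8 — 2/3 stop larger aperture (brighter).
ISO: 2000 → 2500 → 3200 — 2/3 stop raised (brighter).
Net change so far: 1 1/3 stops brighter. Offset with the shutter speed: 1/3200 → 1/4000 → 1/5000 → 1/6400 → 1/8000.

1/8000s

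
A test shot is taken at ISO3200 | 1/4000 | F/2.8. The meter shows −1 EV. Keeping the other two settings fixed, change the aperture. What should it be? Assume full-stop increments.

f/2

Underexposed by 1 stop → need 1 stop brighter.
Aperture: f/2.8 → f/2.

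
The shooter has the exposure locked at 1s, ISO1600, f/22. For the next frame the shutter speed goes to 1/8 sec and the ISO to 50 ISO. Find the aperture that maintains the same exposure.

Shutter speed: 1 → 1/2 → 1/4 → 1/8 — 3 stops faster (darker).
ISO: 1600 → 800 → 400 → 200 → 100 → 50 — 5 stops lower (darker).
Net change so far: 8 stops darker. Offset with the aperture: f/22 → f/16 → f/11 → f/8 → f/5.6 → f/4 → f/2.8 → f/2 → f/1.4.

f/1.4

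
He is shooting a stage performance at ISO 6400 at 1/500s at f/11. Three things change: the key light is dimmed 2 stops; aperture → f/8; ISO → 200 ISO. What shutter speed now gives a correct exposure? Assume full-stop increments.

1/8s

Scene light: 2 stops darker.
Aperture: f/11 → f/8 — 1 stop larger aperture (brighter).
ISO: 6400 → 3200 → 1600 → 800 → 400 → 200 — 5 stops lower (darker).
Net so far: 6 stops darker. Shutter speed: 1/500 → 1/250 → 1/125 → 1/60 → 1/30 → 1/15 → 1/8.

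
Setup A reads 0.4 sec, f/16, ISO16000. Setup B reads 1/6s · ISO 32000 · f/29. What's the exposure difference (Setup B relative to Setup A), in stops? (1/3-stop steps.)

2 stops darker

Aperture: f/16 → f/18 → f/20 → f/22 → f/25 → f/29 — 1 2/3 stops smaller aperture (darker).
Shutter speed: 0.4 → 0.3 → 1/4 → 1/5 → 1/6 — 1 1/3 stops shorter (darker).
ISO: 16000 → 20000 → 25600 → 32000 — 1 stop raised (brighter).
Net: −1 2/3 −1 1/3 +1 = −2 stops.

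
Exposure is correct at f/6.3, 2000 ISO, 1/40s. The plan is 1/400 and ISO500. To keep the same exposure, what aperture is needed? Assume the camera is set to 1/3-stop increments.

f/1.0

Shutter speed: 1/40 → 1/50 → 1/60 → 1/80 → 1/100 → 1/125 → 1/160 → 1/200 → 1/250 → 1/320 → 1/400 — 3 1/3 stops shorter (darker).
ISO: 2000 → 1600 → 1250 → 1000 → 800 → 640 → 500 — 2 stops lower (darker).
Net change so far: 5 1/3 stops darker. Offset with the aperture: f/6.3 → f/5.6 → f/5 → f/4.5 → f/4 → f/3.5 → f/3.2 → f/2.8 → f/2.5 → f/2.2 → f/2 → f/1.8 → f/1.6 → f/1.4 → f/1.2 → f/1.1 → f/1.0.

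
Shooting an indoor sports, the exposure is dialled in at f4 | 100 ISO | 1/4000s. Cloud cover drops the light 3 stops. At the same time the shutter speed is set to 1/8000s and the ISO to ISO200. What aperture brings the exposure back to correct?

f/1.4

Scene light: 3 stops darker.
Shutter speed: 1/4000 → 1/8000 — 1 stop shorter (darker).
ISO: 100 → 200 — 1 stop higher (brighter).
Net so far: 3 stops darker. Aperture: f/4 → f/2.8 → f/2 → f/1.4.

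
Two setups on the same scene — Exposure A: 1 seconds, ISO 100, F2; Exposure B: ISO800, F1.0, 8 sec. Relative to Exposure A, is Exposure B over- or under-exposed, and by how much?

8 stops brighter

Aperture: f/2 → f/1.4 → f/1.0 — 2 stops larger aperture (brighter).
Shutter speed: 1 → 2 → 4 → 8 — 3 stops slower (brighter).
ISO: 100 → 200 → 400 → 800 — 3 stops raised (brighter).
Net: +2 +3 +3 = +8 stops.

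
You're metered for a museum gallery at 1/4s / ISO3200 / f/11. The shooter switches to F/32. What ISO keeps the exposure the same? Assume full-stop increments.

Aperture: f/11 → f/16 → f/22 → f/32 — 3 stops narrower (darker).
Need 3 stops brighter from the ISO: 3200 → 6400 → 12800 → 25600.

ISO 25600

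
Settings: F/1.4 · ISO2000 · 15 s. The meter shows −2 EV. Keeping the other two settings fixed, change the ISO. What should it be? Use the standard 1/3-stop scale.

Underexposed by 2 stops → need 2 stops brighter.
ISO: 2000 → 2500 → 3200 → 4000 → 5000 → 6400 → 8000.

ISO 8000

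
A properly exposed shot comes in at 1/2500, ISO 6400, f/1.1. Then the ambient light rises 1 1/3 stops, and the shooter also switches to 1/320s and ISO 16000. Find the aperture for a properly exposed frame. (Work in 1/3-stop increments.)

f/8

Scene light: 1 1/3 stops brighter.
Shutter speed: 1/2500 → 1/2000 → 1/1600 → 1/1250 → 1/1000 → 1/800 → 1/640 → 1/500 → 1/400 → 1/320 — 3 stops longer (brighter).
ISO: 6400 → 8000 → 10000 → 12800 → 16000 — 1 1/3 stops higher (brighter).
Net so far: 5 2/3 stops brighter. Aperture: f/1.1 → f/1.2 → f/1.4 → f/1.6 → f/1.8 → f/2 → f/2.2 → f/2.5 → f/2.8 → f/3.2 → f/3.5 → f/4 → f/4.5 → f/5 → f/5.6 → f/6.3 → f/7.1 → f/8.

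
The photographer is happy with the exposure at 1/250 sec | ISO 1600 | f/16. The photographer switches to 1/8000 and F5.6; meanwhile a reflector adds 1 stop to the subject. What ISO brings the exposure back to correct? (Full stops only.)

Scene light: 1 stop brighter.
Shutter speed: 1/250 → 1/500 → 1/1000 → 1/2000 → 1/4000 → 1/8000 — 5 stops faster (darker).
Aperture: f/16 → f/11 → f/8 → f/5.6 — 3 stops wider (brighter).
Net so far: 1 stop darker. ISO: 1600 → 3200.

ISO 3200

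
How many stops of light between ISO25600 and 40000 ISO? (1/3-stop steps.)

2/3 stop

25600 → 32000 → 40000 — count the steps: 2 third-stops = 2/3 stop.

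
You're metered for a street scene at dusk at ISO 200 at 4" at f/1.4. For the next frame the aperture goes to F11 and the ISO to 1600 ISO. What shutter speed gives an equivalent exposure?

30 s

Aperture: f/1.4 → f/2 → f/2.8 → f/4 → f/5.6 → f/8 → f/11 — 6 stops smaller aperture (darker).
ISO: 200 → 400 → 800 → 1600 — 3 stops raised (brighter).
Net change so far: 3 stops darker. Offset with the shutter speed: 4 → 8 → 15 → 30.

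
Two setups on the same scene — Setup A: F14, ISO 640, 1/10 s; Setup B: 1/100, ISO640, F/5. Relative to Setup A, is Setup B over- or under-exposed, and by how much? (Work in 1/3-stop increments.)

1/3 stop darker

Aperture: f/14 → f/13 → f/11 → f/10 → f/9 → f/8 → f/7.1 → f/6.3 → f/5.6 → f/5 — 3 stops wider (brighter).
Shutter speed: 1/10 → 1/13 → 1/15 → 1/20 → 1/25 → 1/30 → 1/40 → 1/50 → 1/60 → 1/80 → 1/100 — 3 1/3 stops shorter (darker).
ISO: unchanged.
Net: +3 −3 1/3 = −1/3 stops.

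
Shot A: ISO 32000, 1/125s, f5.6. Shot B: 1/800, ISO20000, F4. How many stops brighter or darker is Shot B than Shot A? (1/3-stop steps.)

Aperture: f/5.6 → f/5 → f/4.5 → f/4 — 1 stop larger aperture (brighter).
Shutter speed: 1/125 → 1/160 → 1/200 → 1/250 → 1/320 → 1/400 → 1/500 → 1/640 → 1/800 — 2 2/3 stops shorter (darker).
ISO: 32000 → 25600 → 20000 — 2/3 stop dropped (darker).
Net: +1 −2 2/3 −2/3 = −2 1/3 stops.

2 1/3 stops darker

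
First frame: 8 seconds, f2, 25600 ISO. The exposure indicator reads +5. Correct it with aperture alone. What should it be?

f/11

Overexposed by 5 stops → need 5 stops darker.
Aperture: f/2 → f/2.8 → f/4 → f/5.6 → f/8 → f/11.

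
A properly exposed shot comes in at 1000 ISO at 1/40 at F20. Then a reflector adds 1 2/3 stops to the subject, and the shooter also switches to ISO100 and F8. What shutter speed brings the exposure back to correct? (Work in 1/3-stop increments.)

Scene light: 1 2/3 stops brighter.
ISO: 1000 → 800 → 640 → 500 → 400 → 320 → 250 → 200 → 160 → 125 → 100 — 3 1/3 stops dropped (darker).
Aperture: f/20 → f/18 → f/16 → f/14 → f/13 → f/11 → f/10 → f/9 → f/8 — 2 2/3 stops wider (brighter).
Net so far: 1 stop brighter. Shutter speed: 1/40 → 1/50 → 1/60 → 1/80.

1/80s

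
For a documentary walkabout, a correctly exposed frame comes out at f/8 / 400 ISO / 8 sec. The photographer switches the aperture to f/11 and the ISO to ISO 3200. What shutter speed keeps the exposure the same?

2 s

Aperture: f/8 → f/11 — 1 stop stopped down (darker).
ISO: 400 → 800 → 1600 → 3200 — 3 stops higher (brighter).
Net change so far: 2 stops brighter. Offset with the shutter speed: 8 → 4 → 2.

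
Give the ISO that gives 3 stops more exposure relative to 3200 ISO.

ISO: 3200 → 6400 → 12800 → 25600 — 3 stops higher (brighter).

ISO 25600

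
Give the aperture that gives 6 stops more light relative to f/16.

f/2

Aperture: f/16 → f/11 → f/8 → f/5.6 → f/4 → f/2.8 → f/2 — 6 stops opened up (brighter).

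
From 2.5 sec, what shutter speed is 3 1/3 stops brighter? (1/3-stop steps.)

25 s

Shutter speed: 2.5 → 3.2 → 4 → 5 → 6 → 8 → 10 → 13 → 15 → 20 → 25 — 3 1/3 stops longer (brighter).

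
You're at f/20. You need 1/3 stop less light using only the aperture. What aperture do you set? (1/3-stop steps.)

f/22

Aperture: f/20 → f/22 — 1/3 stop smaller aperture (darker).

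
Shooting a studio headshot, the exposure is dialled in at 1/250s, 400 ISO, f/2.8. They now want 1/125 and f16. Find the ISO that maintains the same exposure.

Shutter speed: 1/250 → 1/125 — 1 stop longer (brighter).
Aperture: f/2.8 → f/4 → f/5.6 → f/8 → f/11 → f/16 — 5 stops smaller aperture (darker).
Net change so far: 4 stops darker. Offset with the ISO: 400 → 800 → 1600 → 3200 → 6400.

ISO 6400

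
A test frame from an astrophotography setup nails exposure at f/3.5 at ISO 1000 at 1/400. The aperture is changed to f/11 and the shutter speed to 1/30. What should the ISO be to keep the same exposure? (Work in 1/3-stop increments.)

ISO 800

Aperture: f/3.5 → f/4 → f/4.5 → f/5 → f/5.6 → f/6.3 → f/7.1 → f/8 → f/9 → f/10 → f/11 — 3 1/3 stops stopped down (darker).
Shutter speed: 1/400 → 1/320 → 1/250 → 1/200 → 1/160 → 1/125 → 1/100 → 1/80 → 1/60 → 1/50 → 1/40 → 1/30 — 3 2/3 stops longer (brighter).
Net change so far: 1/3 stop brighter. Offset with the ISO: 1000 → 800.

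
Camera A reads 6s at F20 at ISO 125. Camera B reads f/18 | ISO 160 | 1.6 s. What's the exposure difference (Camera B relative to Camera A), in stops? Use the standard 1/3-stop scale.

Aperture: f/20 → f/18 — 1/3 stop larger aperture (brighter).
Shutter speed: 6 → 5 → 4 → 3.2 → 2.5 → 2 → 1.6 — 2 stops shorter (darker).
ISO: 125 → 160 — 1/3 stop higher (brighter).
Net: +1/3 −2 +1/3 = −1 1/3 stops.

1 1/3 stops darker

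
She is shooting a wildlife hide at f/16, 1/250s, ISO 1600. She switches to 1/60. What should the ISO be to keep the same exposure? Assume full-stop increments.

Shutter speed: 1/250 → 1/125 → 1/60 — 2 stops longer (brighter).
Need 2 stops darker from the ISO: 1600 → 800 → 400.

ISO 400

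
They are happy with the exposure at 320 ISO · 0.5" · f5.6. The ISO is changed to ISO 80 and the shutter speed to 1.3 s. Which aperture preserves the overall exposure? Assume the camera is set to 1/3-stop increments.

ISO: 320 → 250 → 200 → 160 → 125 → 100 → 80 — 2 stops lower (darker).
Shutter speed: 0.5 → 0.6 → 0.8 → 1 → 1.3 — 1 1/3 stops longer (brighter).
Net change so far: 2/3 stop darker. Offset with the aperture: f/5.6 → f/5 → f/4.5.

f/4.5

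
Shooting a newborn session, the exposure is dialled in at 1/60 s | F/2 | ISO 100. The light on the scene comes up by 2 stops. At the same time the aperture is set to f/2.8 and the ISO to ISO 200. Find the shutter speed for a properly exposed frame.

Scene light: 2 stops brighter.
Aperture: f/2 → f/2.8 — 1 stop stopped down (darker).
ISO: 100 → 200 — 1 stop raised (brighter).
Net so far: 2 stops brighter. Shutter speed: 1/60 → 1/125 → 1/250.

1/250s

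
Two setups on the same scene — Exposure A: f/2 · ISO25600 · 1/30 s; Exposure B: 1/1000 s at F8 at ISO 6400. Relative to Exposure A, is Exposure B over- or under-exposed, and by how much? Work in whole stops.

Aperture: f/2 → f/2.8 → f/4 → f/5.6 → f/8 — 4 stops stopped down (darker).
Shutter speed: 1/30 → 1/60 → 1/125 → 1/250 → 1/500 → 1/1000 — 5 stops faster (darker).
ISO: 25600 → 12800 → 6400 — 2 stops dropped (darker).
Net: −4 −5 −2 = −11 stops.

11 stops darker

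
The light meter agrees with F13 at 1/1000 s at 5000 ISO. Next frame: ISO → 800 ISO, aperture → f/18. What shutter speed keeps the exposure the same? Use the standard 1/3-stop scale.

ISO: 5000 → 4000 → 3200 → 2500 → 2000 → 1600 → 1250 → 1000 → 800 — 2 2/3 stops dropped (darker).
Aperture: f/13 → f/14 → f/16 → f/18 — 1 stop stopped down (darker).
Net change so far: 3 2/3 stops darker. Offset with the shutter speed: 1/1000 → 1/800 → 1/640 → 1/500 → 1/400 → 1/320 → 1/250 → 1/200 → 1/160 → 1/125 → 1/100 → 1/80.

1/80s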